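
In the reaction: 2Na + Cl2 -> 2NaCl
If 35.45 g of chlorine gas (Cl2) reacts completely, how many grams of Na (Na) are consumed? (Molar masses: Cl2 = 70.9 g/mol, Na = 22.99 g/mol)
Moles of Cl2 = 35.45 g ÷ 70.9 g/mol = 0.5 mol
Mole ratio: 2 mol Na / 1 mol Cl2
Moles of Na = 0.5 × (2/1) = 1 mol
Mass of Na = 1 mol × 22.99 g/mol = 22.99 g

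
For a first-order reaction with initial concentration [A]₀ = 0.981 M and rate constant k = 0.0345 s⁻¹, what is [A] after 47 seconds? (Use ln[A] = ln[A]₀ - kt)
0.1938 M

ln[A] = ln[A]₀ - k·t = ln(0.981) - (0.0345)·(47) = -0.0192 - 1.6215 = -1.6407
[A] = e^(-1.6407) = 0.1938 M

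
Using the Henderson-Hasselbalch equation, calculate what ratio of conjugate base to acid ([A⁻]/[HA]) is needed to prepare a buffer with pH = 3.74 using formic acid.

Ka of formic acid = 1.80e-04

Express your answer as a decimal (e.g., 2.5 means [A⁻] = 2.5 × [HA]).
[A⁻]/[HA] = 0.989

pKa = −log(1.80e-04) = 3.7447. pH = pKa + log([A⁻]/[HA]). 3.74 = 3.7447 + log(ratio). log(ratio) = 3.74 − 3.7447 = -0.0047. ratio = 10^(-0.0047) = 0.989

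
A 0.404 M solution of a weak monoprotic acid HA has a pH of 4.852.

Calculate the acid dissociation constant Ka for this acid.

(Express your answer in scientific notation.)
K_a = 4.89e-10

[H⁺] = 10^(−pH) = 10^(−4.852) = 1.406e-05 M. For HA ⇌ H⁺ + A⁻, Ka = x²/(C − x) = (1.406e-05)²/(0.404 − 1.406e-05) = 4.89e-10.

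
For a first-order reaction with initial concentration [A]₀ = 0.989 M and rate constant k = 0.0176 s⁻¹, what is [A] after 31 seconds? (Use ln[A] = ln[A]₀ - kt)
0.5731 M

ln[A] = ln[A]₀ - k·t = ln(0.989) - (0.0176)·(31) = -0.0111 - 0.5456 = -0.5567
[A] = e^(-0.5567) = 0.5731 M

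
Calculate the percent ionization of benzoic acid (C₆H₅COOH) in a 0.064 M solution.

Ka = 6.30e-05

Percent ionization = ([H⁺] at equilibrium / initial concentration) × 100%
Percent ionization = 3.09%

Let x = [H⁺]. Ka = x²/(C - x) ⇒ x² + (6.30e-05)x - (6.30e-05)(0.064) = 0. x = 1.9767e-03. Percent = (1.9767e-03/0.064) × 100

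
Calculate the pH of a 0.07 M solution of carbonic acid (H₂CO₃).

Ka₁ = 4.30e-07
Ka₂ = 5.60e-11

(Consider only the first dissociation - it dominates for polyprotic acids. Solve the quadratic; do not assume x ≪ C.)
pH = 3.76

x² + Ka₁·x − Ka₁·C = 0 with Ka₁ = 4.30e-07, C = 0.07.
x = (−Ka₁ + √(Ka₁² + 4·Ka₁·C))/2 = 1.7328e-04 M, so pH = 3.76.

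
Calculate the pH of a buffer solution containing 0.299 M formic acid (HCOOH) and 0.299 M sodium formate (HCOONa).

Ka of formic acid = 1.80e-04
pH = 3.74

pKa = -log(1.80e-04) = 3.74. pH = pKa + log([A⁻]/[HA]) = 3.74 + log(0.299/0.299)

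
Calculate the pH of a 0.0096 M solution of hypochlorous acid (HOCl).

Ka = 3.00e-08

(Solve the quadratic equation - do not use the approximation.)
pH = 4.77

x² + Ka×x - Ka×C = 0. Using quadratic formula: [H⁺] = 1.6956e-05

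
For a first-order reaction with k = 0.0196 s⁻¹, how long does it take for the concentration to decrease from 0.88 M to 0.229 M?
68.68 s

From ln[A] = ln[A]₀ - k·t: t = ln([A]₀/[A])/k = ln(0.88/0.229)/0.0196 = ln(3.8428)/0.0196 = 1.3462/0.0196 = 68.68 s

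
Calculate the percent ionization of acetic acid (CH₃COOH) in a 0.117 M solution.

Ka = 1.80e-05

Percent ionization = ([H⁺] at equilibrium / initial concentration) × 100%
Percent ionization = 1.23%

Let x = [H⁺]. Ka = x²/(C - x) ⇒ x² + (1.80e-05)x - (1.80e-05)(0.117) = 0. x = 1.4422e-03. Percent = (1.4422e-03/0.117) × 100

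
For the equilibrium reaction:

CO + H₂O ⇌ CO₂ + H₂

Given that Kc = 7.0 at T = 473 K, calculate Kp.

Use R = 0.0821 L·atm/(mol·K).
K_p = 7.0000

Δn = (moles gaseous products) − (moles gaseous reactants) = 0
T = 473 K; RT = 0.0821 × 473 = 38.8333
Kp = Kc·(RT)^Δn = 7.0 × (38.8333)^0 = 7.0 × 1 = 7.0000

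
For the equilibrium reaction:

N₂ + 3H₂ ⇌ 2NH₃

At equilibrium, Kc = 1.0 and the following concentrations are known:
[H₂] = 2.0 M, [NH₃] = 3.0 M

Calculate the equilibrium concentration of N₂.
[N₂] = 1.1250 M

Kc = ([NH₃]^2) / ([N₂] × [H₂]^3) = 1.0
[N₂]^1 = (product terms)/(Kc · other reactant terms) = 9 / (1.0 · 8) = 1.125
[N₂] = 1.1250 M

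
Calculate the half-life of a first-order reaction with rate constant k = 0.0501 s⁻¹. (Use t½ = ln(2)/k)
13.84 s

t½ = ln(2)/k = 0.6931/0.0501 = 13.84 s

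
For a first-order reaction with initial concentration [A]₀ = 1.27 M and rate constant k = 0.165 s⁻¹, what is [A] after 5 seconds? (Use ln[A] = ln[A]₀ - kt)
0.5566 M

ln[A] = ln[A]₀ - k·t = ln(1.27) - (0.165)·(5) = 0.2390 - 0.8250 = -0.5860
[A] = e^(-0.5860) = 0.5566 M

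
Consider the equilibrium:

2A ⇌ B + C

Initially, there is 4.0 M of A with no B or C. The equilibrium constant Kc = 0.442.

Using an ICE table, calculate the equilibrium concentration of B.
[B] = 1.142 M

ICE: [A] = 4.0 − 2x, [B] = [C] = x.
Kc = x²/(4.0 − 2x)² = 0.442 ⇒ √Kc = x/(4.0 − 2x).
x = √0.442·4.0/(1 + 2√0.442) = 0.66483·4.0/2.3297 = 1.1415.
[B] = x = 1.142 M.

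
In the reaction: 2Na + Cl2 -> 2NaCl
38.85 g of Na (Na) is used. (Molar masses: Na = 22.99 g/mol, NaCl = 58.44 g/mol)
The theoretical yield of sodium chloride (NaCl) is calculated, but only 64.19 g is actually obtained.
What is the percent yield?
Moles of Na = 38.85 g ÷ 22.99 g/mol = 1.68987 mol
Mole ratio: 2 mol NaCl / 2 mol Na
Moles of NaCl = 1.68987 × (2/2) = 1.68987 mol
Theoretical yield = 1.68987 mol × 58.44 g/mol = 98.756 g
Actual yield = 64.19 g
Percent yield = (64.19 / 98.756) × 100% = 65.0%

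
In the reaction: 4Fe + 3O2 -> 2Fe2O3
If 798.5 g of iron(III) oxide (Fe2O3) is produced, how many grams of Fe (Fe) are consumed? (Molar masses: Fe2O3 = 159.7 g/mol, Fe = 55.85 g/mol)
Moles of Fe2O3 = 798.5 g ÷ 159.7 g/mol = 5 mol
Mole ratio: 4 mol Fe / 2 mol Fe2O3
Moles of Fe = 5 × (4/2) = 10 mol
Mass of Fe = 10 mol × 55.85 g/mol = 558.5 g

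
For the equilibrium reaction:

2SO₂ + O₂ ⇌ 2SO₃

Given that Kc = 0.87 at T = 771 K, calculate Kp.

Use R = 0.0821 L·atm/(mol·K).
K_p = 0.0137

Δn = (moles gaseous products) − (moles gaseous reactants) = -1
T = 771 K; RT = 0.0821 × 771 = 63.2991
Kp = Kc·(RT)^Δn = 0.87 × (63.2991)^-1 = 0.87 × 0.015798 = 0.0137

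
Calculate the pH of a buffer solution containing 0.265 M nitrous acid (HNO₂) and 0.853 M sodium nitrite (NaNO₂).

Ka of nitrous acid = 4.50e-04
pH = 3.85

pKa = -log(4.50e-04) = 3.35. pH = pKa + log([A⁻]/[HA]) = 3.35 + log(0.853/0.265)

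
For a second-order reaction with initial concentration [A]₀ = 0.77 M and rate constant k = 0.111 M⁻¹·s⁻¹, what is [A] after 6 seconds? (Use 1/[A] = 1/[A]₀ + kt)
0.5090 M

1/[A] = 1/[A]₀ + k·t = 1/0.77 + (0.111)·(6) = 1.2987 + 0.6660 = 1.9647
[A] = 1/1.9647 = 0.5090 M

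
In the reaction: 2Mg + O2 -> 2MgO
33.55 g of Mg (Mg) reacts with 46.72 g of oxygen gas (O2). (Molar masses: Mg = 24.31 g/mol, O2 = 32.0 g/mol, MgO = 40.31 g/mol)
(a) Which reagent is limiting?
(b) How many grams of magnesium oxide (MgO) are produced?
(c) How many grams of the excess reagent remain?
(a) Mg, (b) 55.63 g, (c) 24.64 g

Moles of Mg = 33.55 g ÷ 24.31 g/mol = 1.38009 mol
Moles of O2 = 46.72 g ÷ 32.0 g/mol = 1.46 mol
Moles ÷ coefficient: Mg: 1.38009/2 = 0.69, O2: 1.46/1 = 1.46
(a) Mg has the smaller value, so Mg is the limiting reagent.
(b) Moles of MgO = 1.38009 mol Mg × (2/2) = 1.38009 mol; mass = 1.38009 mol × 40.31 g/mol = 55.63 g
(c) O2 consumed = 1.38009 × (1/2) = 0.690045 mol; remaining = 1.46 − 0.690045 = 0.769955 mol; mass = 0.769955 mol × 32.0 g/mol = 24.64 g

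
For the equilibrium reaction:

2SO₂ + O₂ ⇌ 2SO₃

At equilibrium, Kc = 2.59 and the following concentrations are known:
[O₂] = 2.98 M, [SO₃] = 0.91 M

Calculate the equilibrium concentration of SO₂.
[SO₂] = 0.3276 M

Kc = ([SO₃]^2) / ([SO₂]^2 × [O₂]) = 2.59
[SO₂]^2 = (product terms)/(Kc · other reactant terms) = 0.8281 / (2.59 · 2.98) = 0.10729
[SO₂] = (0.10729)^(1/2) = 0.3276 M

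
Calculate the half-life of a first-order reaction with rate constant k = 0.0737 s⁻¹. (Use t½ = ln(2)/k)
9.40 s

t½ = ln(2)/k = 0.6931/0.0737 = 9.40 s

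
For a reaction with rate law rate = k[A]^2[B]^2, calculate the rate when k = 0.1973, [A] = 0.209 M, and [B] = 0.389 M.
0.001304 M/s

rate = k·[A]^2·[B]^2 = 0.1973·(0.209)^2·(0.389)^2 = 0.1973·0.043681·0.151321 = 0.001304 M/s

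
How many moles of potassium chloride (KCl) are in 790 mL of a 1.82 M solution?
Moles = Molarity × Volume (L)
Moles = 1.82 M × 0.79 L = 1.438 mol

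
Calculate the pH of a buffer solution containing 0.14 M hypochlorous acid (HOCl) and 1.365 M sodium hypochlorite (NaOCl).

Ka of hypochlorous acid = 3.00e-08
pH = 8.51

pKa = -log(3.00e-08) = 7.52. pH = pKa + log([A⁻]/[HA]) = 7.52 + log(1.365/0.14)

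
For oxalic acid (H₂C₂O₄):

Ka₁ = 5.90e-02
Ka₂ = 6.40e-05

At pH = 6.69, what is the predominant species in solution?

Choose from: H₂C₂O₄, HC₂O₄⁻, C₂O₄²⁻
C₂O₄²⁻

pKa1 = 1.23, pKa2 = 4.19. Each pKa is the crossover between adjacent species; pH = 6.69 lies in the region where C₂O₄²⁻ predominates.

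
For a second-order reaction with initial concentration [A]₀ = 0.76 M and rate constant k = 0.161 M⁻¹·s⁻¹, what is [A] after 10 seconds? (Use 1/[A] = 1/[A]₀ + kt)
0.3418 M

1/[A] = 1/[A]₀ + k·t = 1/0.76 + (0.161)·(10) = 1.3158 + 1.6100 = 2.9258
[A] = 1/2.9258 = 0.3418 M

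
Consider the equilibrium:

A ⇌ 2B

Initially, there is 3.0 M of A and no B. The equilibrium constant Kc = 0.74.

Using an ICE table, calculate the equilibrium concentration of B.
[B] = 1.316 M

ICE: [A] = 3.0 − x, [B] = 2x.
Kc = (2x)²/(3.0 − x) = 0.74 ⇒ 4x² + 0.74x − 2.22 = 0.
x = (−0.74 + √(0.74² + 4·4·2.22))/(2·4) = (−0.74 + √36.068)/8 = 0.6582.
[B] = 2x = 1.316 M.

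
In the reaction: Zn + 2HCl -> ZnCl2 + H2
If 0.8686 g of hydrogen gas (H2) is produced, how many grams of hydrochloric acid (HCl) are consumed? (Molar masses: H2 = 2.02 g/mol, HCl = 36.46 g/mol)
Moles of H2 = 0.8686 g ÷ 2.02 g/mol = 0.43 mol
Mole ratio: 2 mol HCl / 1 mol H2
Moles of HCl = 0.43 × (2/1) = 0.86 mol
Mass of HCl = 0.86 mol × 36.46 g/mol = 31.36 g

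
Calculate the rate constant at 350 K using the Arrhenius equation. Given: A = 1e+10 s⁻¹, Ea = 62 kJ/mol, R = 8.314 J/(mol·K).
5.58e+00 s⁻¹

k = A·exp(-Ea/(R·T)) = 1e+10·exp(-62000/(8.314·350)) = 1e+10·exp(-21.3066) = 1e+10·5.5805e-10 = 5.58e+00 s⁻¹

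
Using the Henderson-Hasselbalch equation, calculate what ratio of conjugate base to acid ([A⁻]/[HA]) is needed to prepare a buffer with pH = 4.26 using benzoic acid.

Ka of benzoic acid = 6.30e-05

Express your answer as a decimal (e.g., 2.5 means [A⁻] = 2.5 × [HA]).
[A⁻]/[HA] = 1.146

pKa = −log(6.30e-05) = 4.2007. pH = pKa + log([A⁻]/[HA]). 4.26 = 4.2007 + log(ratio). log(ratio) = 4.26 − 4.2007 = 0.0593. ratio = 10^(0.0593) = 1.146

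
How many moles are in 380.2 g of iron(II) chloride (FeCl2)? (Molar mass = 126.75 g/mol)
Moles = 380.2 g ÷ 126.75 g/mol = 3 mol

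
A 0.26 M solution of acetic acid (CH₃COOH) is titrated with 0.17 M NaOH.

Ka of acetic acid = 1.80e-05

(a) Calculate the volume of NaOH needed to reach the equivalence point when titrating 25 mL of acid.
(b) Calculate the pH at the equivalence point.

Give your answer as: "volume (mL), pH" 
V = 38.2 mL, pH = 8.88

(a) At equivalence: moles acid = moles base.
moles acid = 0.26 × 0.025 = 0.0065 mol; V_NaOH = 0.0065/0.17 = 0.03824 L = 38.2 mL.
(b) At equivalence, all acid → conjugate base A⁻ at [A⁻] = 0.0065/0.06324 = 0.1028 M.
Kb = Kw/Ka = 1.0e-14/1.80e-05 = 5.556e-10; [OH⁻] = √(Kb·[A⁻]) = 7.557e-06; pOH = 5.12; pH = 14 − pOH = 8.88.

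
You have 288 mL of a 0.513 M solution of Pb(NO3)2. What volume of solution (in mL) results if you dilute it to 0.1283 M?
Using M₁V₁ = M₂V₂:
0.513 × 288 = 0.1283 × V₂
V₂ = (0.513 × 288) / 0.1283 = 1152 mL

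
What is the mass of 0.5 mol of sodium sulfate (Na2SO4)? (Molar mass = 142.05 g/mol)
Mass = 0.5 mol × 142.05 g/mol = 71.03 g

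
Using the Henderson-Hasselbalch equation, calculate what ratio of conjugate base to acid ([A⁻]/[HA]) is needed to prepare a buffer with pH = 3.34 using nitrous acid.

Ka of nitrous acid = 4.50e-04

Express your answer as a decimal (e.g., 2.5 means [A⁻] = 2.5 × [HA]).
[A⁻]/[HA] = 0.984

pKa = −log(4.50e-04) = 3.3468. pH = pKa + log([A⁻]/[HA]). 3.34 = 3.3468 + log(ratio). log(ratio) = 3.34 − 3.3468 = -0.0068. ratio = 10^(-0.0068) = 0.984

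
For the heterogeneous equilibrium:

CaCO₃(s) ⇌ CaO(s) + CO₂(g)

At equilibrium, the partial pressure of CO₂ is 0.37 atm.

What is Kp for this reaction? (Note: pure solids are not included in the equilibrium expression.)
K_p = 0.37

Solids (CaCO₃, CaO) have activity 1 and are excluded.
Kp = P(CO₂) = 0.37.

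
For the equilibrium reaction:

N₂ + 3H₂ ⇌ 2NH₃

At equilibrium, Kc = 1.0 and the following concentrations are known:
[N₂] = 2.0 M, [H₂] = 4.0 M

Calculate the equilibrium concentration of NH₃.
[NH₃] = 11.3137 M

Kc = ([NH₃]^2) / ([N₂] × [H₂]^3) = 1.0
[NH₃]^2 = Kc · (reactant terms)/(other product terms) = 1.0 · 128 / 1 = 128
[NH₃] = (128)^(1/2) = 11.3137 M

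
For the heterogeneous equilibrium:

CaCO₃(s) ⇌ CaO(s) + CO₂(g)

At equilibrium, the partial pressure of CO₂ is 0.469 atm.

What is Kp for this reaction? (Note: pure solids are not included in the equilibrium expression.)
K_p = 0.469

Solids (CaCO₃, CaO) have activity 1 and are excluded.
Kp = P(CO₂) = 0.469.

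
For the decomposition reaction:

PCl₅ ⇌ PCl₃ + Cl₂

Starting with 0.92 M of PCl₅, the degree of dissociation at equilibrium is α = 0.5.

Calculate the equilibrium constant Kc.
K_c = 0.4600

x = α·[A]₀ = 0.5 × 0.92 = 0.46 M dissociated.
At eq: [PCl₅] = 0.92 − 0.46 = 0.46 M; [PCl₃] = [Cl₂] = x = 0.46 M.
Kc = [PCl₃][Cl₂]/[PCl₅] = (0.46)²/0.46 = 0.46.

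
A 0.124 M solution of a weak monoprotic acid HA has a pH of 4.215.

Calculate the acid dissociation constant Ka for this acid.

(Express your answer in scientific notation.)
K_a = 3.00e-08

[H⁺] = 10^(−pH) = 10^(−4.215) = 6.095e-05 M. For HA ⇌ H⁺ + A⁻, Ka = x²/(C − x) = (6.095e-05)²/(0.124 − 6.095e-05) = 3.00e-08.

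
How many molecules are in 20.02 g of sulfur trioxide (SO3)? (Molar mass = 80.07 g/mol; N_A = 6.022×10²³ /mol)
Moles = 20.02 g ÷ 80.07 g/mol = 0.250031 mol
Molecules = 0.250031 mol × 6.022×10²³ /mol = 1.506e+23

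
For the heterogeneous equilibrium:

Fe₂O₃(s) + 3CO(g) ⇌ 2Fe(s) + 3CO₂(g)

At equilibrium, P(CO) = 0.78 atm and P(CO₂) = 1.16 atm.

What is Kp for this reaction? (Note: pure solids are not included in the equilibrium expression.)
K_p = 3.289

Solids (Fe₂O₃, Fe) are excluded.
Kp = P(CO₂)³/P(CO)³ = (1.16)³/(0.78)³ = 1.561/0.4746 = 3.289.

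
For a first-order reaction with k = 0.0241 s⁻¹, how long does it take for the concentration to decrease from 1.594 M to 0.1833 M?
89.75 s

From ln[A] = ln[A]₀ - k·t: t = ln([A]₀/[A])/k = ln(1.594/0.1833)/0.0241 = ln(8.6961)/0.0241 = 2.1629/0.0241 = 89.75 s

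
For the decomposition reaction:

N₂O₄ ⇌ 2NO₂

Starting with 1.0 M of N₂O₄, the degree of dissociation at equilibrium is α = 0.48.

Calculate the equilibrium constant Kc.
K_c = 1.7723

x = α·[A]₀ = 0.48 × 1.0 = 0.48 M dissociated.
At eq: [N₂O₄] = 1.0 − 0.48 = 0.52 M; [NO₂] = 2x = 0.96 M.
Kc = [NO₂]²/[N₂O₄] = (0.96)²/0.52 = 1.772.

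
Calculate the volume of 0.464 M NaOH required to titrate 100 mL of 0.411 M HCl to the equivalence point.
V_{base} = 88.6 mL

At equivalence: moles acid = moles base.
moles HCl = 0.411 M × 0.1 L = 0.0411 mol
V_NaOH = 0.0411 mol ÷ 0.464 M = 0.08858 L = 88.6 mL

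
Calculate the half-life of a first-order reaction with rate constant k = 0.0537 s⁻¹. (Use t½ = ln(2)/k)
12.91 s

t½ = ln(2)/k = 0.6931/0.0537 = 12.91 s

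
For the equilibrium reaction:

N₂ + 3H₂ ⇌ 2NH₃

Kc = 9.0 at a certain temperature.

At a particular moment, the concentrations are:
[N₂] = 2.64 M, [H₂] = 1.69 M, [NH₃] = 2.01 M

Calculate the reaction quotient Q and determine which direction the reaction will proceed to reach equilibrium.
Q = 0.317, Q < K, reaction proceeds forward (toward products)

Q = ([NH₃]^2) / ([N₂] × [H₂]^3)
  = ((2.01)^2) / ((2.64)·(1.69)^3) = 4.0401/12.743 = 0.3171
Since Q = 0.3171 < Kc = 9.0, the reaction proceeds forward (toward products) to reach equilibrium.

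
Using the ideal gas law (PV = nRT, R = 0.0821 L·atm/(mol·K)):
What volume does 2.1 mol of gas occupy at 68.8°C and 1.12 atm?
T = 68.8°C + 273.15 = 341.95 K
V = nRT/P = (2.1 × 0.0821 × 341.95) / 1.12
V = 52.64 L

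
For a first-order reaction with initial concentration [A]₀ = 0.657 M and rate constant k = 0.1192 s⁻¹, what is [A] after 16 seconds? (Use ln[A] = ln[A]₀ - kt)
0.0976 M

ln[A] = ln[A]₀ - k·t = ln(0.657) - (0.1192)·(16) = -0.4201 - 1.9072 = -2.3273
[A] = e^(-2.3273) = 0.0976 M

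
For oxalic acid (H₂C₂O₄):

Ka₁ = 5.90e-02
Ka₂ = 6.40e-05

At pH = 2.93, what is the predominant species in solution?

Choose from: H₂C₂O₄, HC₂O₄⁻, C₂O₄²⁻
HC₂O₄⁻

pKa1 = 1.23, pKa2 = 4.19. Each pKa is the crossover between adjacent species; pH = 2.93 lies in the region where HC₂O₄⁻ predominates.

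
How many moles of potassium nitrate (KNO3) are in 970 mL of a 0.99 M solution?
Moles = Molarity × Volume (L)
Moles = 0.99 M × 0.97 L = 0.9603 mol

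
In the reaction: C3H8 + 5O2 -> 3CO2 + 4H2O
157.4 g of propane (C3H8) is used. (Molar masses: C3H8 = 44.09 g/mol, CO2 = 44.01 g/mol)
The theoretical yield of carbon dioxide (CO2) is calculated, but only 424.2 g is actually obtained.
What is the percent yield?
Moles of C3H8 = 157.4 g ÷ 44.09 g/mol = 3.56997 mol
Mole ratio: 3 mol CO2 / 1 mol C3H8
Moles of CO2 = 3.56997 × (3/1) = 10.7099 mol
Theoretical yield = 10.7099 mol × 44.01 g/mol = 471.34 g
Actual yield = 424.2 g
Percent yield = (424.2 / 471.34) × 100% = 90.0%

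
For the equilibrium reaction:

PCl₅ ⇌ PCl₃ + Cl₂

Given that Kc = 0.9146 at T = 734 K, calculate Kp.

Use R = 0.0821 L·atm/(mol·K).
K_p = 55.1151

Δn = (moles gaseous products) − (moles gaseous reactants) = 1
T = 734 K; RT = 0.0821 × 734 = 60.2614
Kp = Kc·(RT)^Δn = 0.9146 × (60.2614)^1 = 0.9146 × 60.2614 = 55.1151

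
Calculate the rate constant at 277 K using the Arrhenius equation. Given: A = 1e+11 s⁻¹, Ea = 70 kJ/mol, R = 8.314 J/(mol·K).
6.30e-03 s⁻¹

k = A·exp(-Ea/(R·T)) = 1e+11·exp(-70000/(8.314·277)) = 1e+11·exp(-30.3954) = 1e+11·6.3014e-14 = 6.30e-03 s⁻¹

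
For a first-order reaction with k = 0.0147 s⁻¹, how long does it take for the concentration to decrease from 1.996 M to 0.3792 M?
112.98 s

From ln[A] = ln[A]₀ - k·t: t = ln([A]₀/[A])/k = ln(1.996/0.3792)/0.0147 = ln(5.2637)/0.0147 = 1.6608/0.0147 = 112.98 s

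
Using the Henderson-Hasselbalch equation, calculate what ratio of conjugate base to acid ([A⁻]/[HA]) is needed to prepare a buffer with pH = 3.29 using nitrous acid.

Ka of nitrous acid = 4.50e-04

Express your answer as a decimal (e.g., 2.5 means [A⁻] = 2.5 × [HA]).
[A⁻]/[HA] = 0.877

pKa = −log(4.50e-04) = 3.3468. pH = pKa + log([A⁻]/[HA]). 3.29 = 3.3468 + log(ratio). log(ratio) = 3.29 − 3.3468 = -0.0568. ratio = 10^(-0.0568) = 0.877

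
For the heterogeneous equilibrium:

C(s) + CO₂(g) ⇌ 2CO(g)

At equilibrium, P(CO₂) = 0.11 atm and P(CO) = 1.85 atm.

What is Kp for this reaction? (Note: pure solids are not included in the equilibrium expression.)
K_p = 31.114

Solid C is excluded.
Kp = P(CO)²/P(CO₂) = (1.85)²/0.11 = 3.423/0.11 = 31.114.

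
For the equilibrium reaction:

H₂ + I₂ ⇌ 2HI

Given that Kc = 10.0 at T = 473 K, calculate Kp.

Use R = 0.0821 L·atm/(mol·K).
K_p = 10.0000

Δn = (moles gaseous products) − (moles gaseous reactants) = 0
T = 473 K; RT = 0.0821 × 473 = 38.8333
Kp = Kc·(RT)^Δn = 10.0 × (38.8333)^0 = 10.0 × 1 = 10.0000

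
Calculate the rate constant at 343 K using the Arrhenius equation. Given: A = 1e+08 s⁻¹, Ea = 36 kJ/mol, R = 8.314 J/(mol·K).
3.29e+02 s⁻¹

k = A·exp(-Ea/(R·T)) = 1e+08·exp(-36000/(8.314·343)) = 1e+08·exp(-12.6240) = 1e+08·3.2919e-06 = 3.29e+02 s⁻¹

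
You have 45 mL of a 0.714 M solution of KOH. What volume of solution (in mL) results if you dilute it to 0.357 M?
Using M₁V₁ = M₂V₂:
0.714 × 45 = 0.357 × V₂
V₂ = (0.714 × 45) / 0.357 = 90 mL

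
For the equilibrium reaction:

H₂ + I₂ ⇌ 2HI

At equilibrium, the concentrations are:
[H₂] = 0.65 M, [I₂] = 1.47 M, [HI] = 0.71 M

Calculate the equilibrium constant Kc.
K_c = 0.5276

Kc = ([HI]^2) / ([H₂] × [I₂])
   = ((0.71)^2) / ((0.65)·(1.47))
   = 0.5041 / 0.9555 = 0.5276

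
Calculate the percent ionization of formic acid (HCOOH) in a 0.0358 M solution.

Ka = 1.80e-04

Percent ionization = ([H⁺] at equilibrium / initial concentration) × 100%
Percent ionization = 6.84%

Let x = [H⁺]. Ka = x²/(C - x) ⇒ x² + (1.80e-04)x - (1.80e-04)(0.0358) = 0. x = 2.4501e-03. Percent = (2.4501e-03/0.0358) × 100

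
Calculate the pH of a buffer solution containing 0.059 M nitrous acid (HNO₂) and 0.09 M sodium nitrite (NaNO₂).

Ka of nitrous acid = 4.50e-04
pH = 3.53

pKa = -log(4.50e-04) = 3.35. pH = pKa + log([A⁻]/[HA]) = 3.35 + log(0.09/0.059)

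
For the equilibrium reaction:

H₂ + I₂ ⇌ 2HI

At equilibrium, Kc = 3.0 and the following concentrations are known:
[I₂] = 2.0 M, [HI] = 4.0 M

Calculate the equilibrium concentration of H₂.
[H₂] = 2.6667 M

Kc = ([HI]^2) / ([H₂] × [I₂]) = 3.0
[H₂]^1 = (product terms)/(Kc · other reactant terms) = 16 / (3.0 · 2) = 2.6667
[H₂] = 2.6667 M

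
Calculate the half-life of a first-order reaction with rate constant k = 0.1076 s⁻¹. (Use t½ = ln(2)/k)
6.44 s

t½ = ln(2)/k = 0.6931/0.1076 = 6.44 s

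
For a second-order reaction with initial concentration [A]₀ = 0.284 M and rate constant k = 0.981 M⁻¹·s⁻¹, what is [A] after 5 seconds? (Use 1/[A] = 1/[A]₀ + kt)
0.1187 M

1/[A] = 1/[A]₀ + k·t = 1/0.284 + (0.981)·(5) = 3.5211 + 4.9050 = 8.4261
[A] = 1/8.4261 = 0.1187 M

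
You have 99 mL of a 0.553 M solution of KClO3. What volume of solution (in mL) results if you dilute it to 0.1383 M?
Using M₁V₁ = M₂V₂:
0.553 × 99 = 0.1383 × V₂
V₂ = (0.553 × 99) / 0.1383 = 395.9 mL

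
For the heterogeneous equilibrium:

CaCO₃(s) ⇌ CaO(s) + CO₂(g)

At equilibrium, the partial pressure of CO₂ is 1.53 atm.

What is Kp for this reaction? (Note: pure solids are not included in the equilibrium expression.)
K_p = 1.53

Solids (CaCO₃, CaO) have activity 1 and are excluded.
Kp = P(CO₂) = 1.53.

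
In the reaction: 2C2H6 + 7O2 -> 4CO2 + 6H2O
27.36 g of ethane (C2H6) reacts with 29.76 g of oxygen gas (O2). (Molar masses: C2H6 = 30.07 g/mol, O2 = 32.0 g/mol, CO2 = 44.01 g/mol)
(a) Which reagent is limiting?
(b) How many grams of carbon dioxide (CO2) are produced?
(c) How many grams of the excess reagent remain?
(a) O2, (b) 23.39 g, (c) 19.37 g

Moles of C2H6 = 27.36 g ÷ 30.07 g/mol = 0.909877 mol
Moles of O2 = 29.76 g ÷ 32.0 g/mol = 0.93 mol
Moles ÷ coefficient: C2H6: 0.909877/2 = 0.4549, O2: 0.93/7 = 0.1329
(a) O2 has the smaller value, so O2 is the limiting reagent.
(b) Moles of CO2 = 0.93 mol O2 × (4/7) = 0.531429 mol; mass = 0.531429 mol × 44.01 g/mol = 23.39 g
(c) C2H6 consumed = 0.93 × (2/7) = 0.265714 mol; remaining = 0.909877 − 0.265714 = 0.644163 mol; mass = 0.644163 mol × 30.07 g/mol = 19.37 g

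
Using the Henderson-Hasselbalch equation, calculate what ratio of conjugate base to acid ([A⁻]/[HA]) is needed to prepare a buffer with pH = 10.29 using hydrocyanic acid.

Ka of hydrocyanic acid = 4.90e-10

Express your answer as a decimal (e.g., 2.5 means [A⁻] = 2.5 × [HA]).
[A⁻]/[HA] = 9.554

pKa = −log(4.90e-10) = 9.3098. pH = pKa + log([A⁻]/[HA]). 10.29 = 9.3098 + log(ratio). log(ratio) = 10.29 − 9.3098 = 0.9802. ratio = 10^(0.9802) = 9.554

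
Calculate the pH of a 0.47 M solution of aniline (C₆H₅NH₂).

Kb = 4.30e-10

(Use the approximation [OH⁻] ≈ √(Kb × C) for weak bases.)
pH = 9.15

[OH⁻] = √(Kb × C) = √(4.30e-10 × 0.47) = 1.4216e-05. pOH = 4.85, pH = 14 - pOH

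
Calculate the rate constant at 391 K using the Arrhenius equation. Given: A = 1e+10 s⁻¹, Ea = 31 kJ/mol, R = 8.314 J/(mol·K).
7.22e+05 s⁻¹

k = A·exp(-Ea/(R·T)) = 1e+10·exp(-31000/(8.314·391)) = 1e+10·exp(-9.5362) = 1e+10·7.2191e-05 = 7.22e+05 s⁻¹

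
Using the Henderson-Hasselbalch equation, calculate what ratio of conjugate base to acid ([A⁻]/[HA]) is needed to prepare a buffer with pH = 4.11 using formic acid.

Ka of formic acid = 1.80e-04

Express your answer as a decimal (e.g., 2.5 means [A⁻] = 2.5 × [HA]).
[A⁻]/[HA] = 2.319

pKa = −log(1.80e-04) = 3.7447. pH = pKa + log([A⁻]/[HA]). 4.11 = 3.7447 + log(ratio). log(ratio) = 4.11 − 3.7447 = 0.3653. ratio = 10^(0.3653) = 2.319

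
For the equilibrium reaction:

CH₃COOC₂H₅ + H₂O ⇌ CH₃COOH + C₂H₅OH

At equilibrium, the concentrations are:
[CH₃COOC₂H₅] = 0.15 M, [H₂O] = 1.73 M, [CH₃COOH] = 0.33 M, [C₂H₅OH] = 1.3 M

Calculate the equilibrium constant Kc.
K_c = 1.6532

Kc = ([CH₃COOH] × [C₂H₅OH]) / ([CH₃COOC₂H₅] × [H₂O])
   = ((0.33)·(1.3)) / ((0.15)·(1.73))
   = 0.429 / 0.2595 = 1.6532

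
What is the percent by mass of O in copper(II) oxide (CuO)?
Mass of O in formula = 16.0 × 1 = 16 g/mol
Molar mass = 79.55 g/mol
% O = (16/79.55) × 100% = 20.11%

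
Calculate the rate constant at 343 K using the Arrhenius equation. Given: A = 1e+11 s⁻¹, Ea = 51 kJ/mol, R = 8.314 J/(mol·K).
1.71e+03 s⁻¹

k = A·exp(-Ea/(R·T)) = 1e+11·exp(-51000/(8.314·343)) = 1e+11·exp(-17.8841) = 1e+11·1.7102e-08 = 1.71e+03 s⁻¹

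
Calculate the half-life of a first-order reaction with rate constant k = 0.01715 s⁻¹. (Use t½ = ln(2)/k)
40.42 s

t½ = ln(2)/k = 0.6931/0.01715 = 40.42 s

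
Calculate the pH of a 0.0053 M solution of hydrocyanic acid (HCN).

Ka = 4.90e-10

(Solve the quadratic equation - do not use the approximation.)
pH = 5.79

x² + Ka×x - Ka×C = 0. Using quadratic formula: [H⁺] = 1.6113e-06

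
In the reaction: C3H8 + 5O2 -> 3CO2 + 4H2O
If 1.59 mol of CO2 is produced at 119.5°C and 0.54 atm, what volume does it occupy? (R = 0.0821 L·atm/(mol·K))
T = 119.5°C + 273.15 = 392.65 K
V = nRT/P = (1.59 × 0.0821 × 392.65) / 0.54
V = 94.92 L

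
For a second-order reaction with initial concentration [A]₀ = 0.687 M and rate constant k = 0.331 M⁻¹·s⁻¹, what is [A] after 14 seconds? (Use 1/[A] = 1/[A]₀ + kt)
0.1642 M

1/[A] = 1/[A]₀ + k·t = 1/0.687 + (0.331)·(14) = 1.4556 + 4.6340 = 6.0896
[A] = 1/6.0896 = 0.1642 M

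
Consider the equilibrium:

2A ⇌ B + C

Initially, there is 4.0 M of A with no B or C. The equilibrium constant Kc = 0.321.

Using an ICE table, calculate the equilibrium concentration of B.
[B] = 1.062 M

ICE: [A] = 4.0 − 2x, [B] = [C] = x.
Kc = x²/(4.0 − 2x)² = 0.321 ⇒ √Kc = x/(4.0 − 2x).
x = √0.321·4.0/(1 + 2√0.321) = 0.56657·4.0/2.1331 = 1.0624.
[B] = x = 1.062 M.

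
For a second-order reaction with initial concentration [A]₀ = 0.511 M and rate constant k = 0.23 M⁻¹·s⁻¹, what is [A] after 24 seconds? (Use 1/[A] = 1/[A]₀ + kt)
0.1337 M

1/[A] = 1/[A]₀ + k·t = 1/0.511 + (0.23)·(24) = 1.9569 + 5.5200 = 7.4769
[A] = 1/7.4769 = 0.1337 M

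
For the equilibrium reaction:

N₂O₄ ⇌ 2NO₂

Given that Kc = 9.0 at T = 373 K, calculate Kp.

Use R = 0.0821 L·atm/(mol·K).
K_p = 275.6097

Δn = (moles gaseous products) − (moles gaseous reactants) = 1
T = 373 K; RT = 0.0821 × 373 = 30.6233
Kp = Kc·(RT)^Δn = 9.0 × (30.6233)^1 = 9.0 × 30.6233 = 275.6097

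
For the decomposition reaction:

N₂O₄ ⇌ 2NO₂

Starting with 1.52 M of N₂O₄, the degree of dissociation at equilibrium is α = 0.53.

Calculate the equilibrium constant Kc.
K_c = 3.6338

x = α·[A]₀ = 0.53 × 1.52 = 0.8056 M dissociated.
At eq: [N₂O₄] = 1.52 − 0.8056 = 0.7144 M; [NO₂] = 2x = 1.611 M.
Kc = [NO₂]²/[N₂O₄] = (1.611)²/0.7144 = 3.634.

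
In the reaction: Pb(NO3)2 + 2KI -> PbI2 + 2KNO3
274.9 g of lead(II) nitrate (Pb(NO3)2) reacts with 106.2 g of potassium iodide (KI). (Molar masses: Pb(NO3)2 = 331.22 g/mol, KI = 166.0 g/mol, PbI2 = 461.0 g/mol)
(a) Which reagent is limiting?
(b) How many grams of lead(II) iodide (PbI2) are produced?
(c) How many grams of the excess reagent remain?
(a) KI, (b) 147.5 g, (c) 168.9 g

Moles of Pb(NO3)2 = 274.9 g ÷ 331.22 g/mol = 0.829962 mol
Moles of KI = 106.2 g ÷ 166.0 g/mol = 0.639759 mol
Moles ÷ coefficient: Pb(NO3)2: 0.829962/1 = 0.83, KI: 0.639759/2 = 0.3199
(a) KI has the smaller value, so KI is the limiting reagent.
(b) Moles of PbI2 = 0.639759 mol KI × (1/2) = 0.31988 mol; mass = 0.31988 mol × 461.0 g/mol = 147.5 g
(c) Pb(NO3)2 consumed = 0.639759 × (1/2) = 0.31988 mol; remaining = 0.829962 − 0.31988 = 0.510082 mol; mass = 0.510082 mol × 331.22 g/mol = 168.9 g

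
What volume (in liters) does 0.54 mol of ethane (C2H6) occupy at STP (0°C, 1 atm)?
At STP, 1 mol of gas occupies 22.4 L
Volume = 0.54 mol × 22.4 L/mol = 12.10 L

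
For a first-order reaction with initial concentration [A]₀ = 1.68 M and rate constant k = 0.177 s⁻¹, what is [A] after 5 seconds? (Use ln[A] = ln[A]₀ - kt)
0.6934 M

ln[A] = ln[A]₀ - k·t = ln(1.68) - (0.177)·(5) = 0.5188 - 0.8850 = -0.3662
[A] = e^(-0.3662) = 0.6934 M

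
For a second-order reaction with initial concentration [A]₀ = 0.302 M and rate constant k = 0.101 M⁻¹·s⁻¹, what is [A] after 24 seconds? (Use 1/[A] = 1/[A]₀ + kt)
0.1744 M

1/[A] = 1/[A]₀ + k·t = 1/0.302 + (0.101)·(24) = 3.3113 + 2.4240 = 5.7353
[A] = 1/5.7353 = 0.1744 M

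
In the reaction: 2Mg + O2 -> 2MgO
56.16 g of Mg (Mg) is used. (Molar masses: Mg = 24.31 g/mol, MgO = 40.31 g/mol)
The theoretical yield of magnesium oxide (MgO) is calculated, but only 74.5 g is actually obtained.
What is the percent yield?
Moles of Mg = 56.16 g ÷ 24.31 g/mol = 2.31016 mol
Mole ratio: 2 mol MgO / 2 mol Mg
Moles of MgO = 2.31016 × (2/2) = 2.31016 mol
Theoretical yield = 2.31016 mol × 40.31 g/mol = 93.123 g
Actual yield = 74.5 g
Percent yield = (74.5 / 93.123) × 100% = 80.0%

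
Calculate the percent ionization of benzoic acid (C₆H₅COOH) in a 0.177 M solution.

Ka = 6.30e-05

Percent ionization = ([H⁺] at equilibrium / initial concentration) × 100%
Percent ionization = 1.87%

Let x = [H⁺]. Ka = x²/(C - x) ⇒ x² + (6.30e-05)x - (6.30e-05)(0.177) = 0. x = 3.3080e-03. Percent = (3.3080e-03/0.177) × 100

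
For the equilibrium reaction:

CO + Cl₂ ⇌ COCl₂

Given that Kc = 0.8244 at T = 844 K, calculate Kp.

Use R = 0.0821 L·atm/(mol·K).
K_p = 0.0119

Δn = (moles gaseous products) − (moles gaseous reactants) = -1
T = 844 K; RT = 0.0821 × 844 = 69.2924
Kp = Kc·(RT)^Δn = 0.8244 × (69.2924)^-1 = 0.8244 × 0.0144316 = 0.0119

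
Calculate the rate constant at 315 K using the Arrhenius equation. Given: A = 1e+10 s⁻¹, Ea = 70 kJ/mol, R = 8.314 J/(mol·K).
2.47e-02 s⁻¹

k = A·exp(-Ea/(R·T)) = 1e+10·exp(-70000/(8.314·315)) = 1e+10·exp(-26.7287) = 1e+10·2.4654e-12 = 2.47e-02 s⁻¹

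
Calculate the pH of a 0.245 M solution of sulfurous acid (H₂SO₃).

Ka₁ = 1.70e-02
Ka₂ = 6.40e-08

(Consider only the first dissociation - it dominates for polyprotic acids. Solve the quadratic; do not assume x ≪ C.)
pH = 1.25

x² + Ka₁·x − Ka₁·C = 0 with Ka₁ = 1.70e-02, C = 0.245.
x = (−Ka₁ + √(Ka₁² + 4·Ka₁·C))/2 = 5.6594e-02 M, so pH = 1.25.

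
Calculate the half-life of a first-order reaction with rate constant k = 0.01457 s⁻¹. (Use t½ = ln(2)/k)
47.57 s

t½ = ln(2)/k = 0.6931/0.01457 = 47.57 s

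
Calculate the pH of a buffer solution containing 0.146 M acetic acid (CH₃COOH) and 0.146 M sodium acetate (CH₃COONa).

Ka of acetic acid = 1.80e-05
pH = 4.74

pKa = -log(1.80e-05) = 4.74. pH = pKa + log([A⁻]/[HA]) = 4.74 + log(0.146/0.146)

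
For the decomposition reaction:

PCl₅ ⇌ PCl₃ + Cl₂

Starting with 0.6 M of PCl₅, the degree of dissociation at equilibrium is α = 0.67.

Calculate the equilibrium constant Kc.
K_c = 0.8162

x = α·[A]₀ = 0.67 × 0.6 = 0.402 M dissociated.
At eq: [PCl₅] = 0.6 − 0.402 = 0.198 M; [PCl₃] = [Cl₂] = x = 0.402 M.
Kc = [PCl₃][Cl₂]/[PCl₅] = (0.402)²/0.198 = 0.8162.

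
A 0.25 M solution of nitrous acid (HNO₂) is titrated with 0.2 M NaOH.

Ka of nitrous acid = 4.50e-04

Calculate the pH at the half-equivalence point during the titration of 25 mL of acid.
pH = pKa = 3.35

At the half-equivalence point, [HA] = [A⁻], so by Henderson–Hasselbalch pH = pKa + log(1) = pKa.
pKa = −log(4.50e-04) = 3.35.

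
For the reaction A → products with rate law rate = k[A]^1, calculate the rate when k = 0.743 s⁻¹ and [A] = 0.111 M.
0.08247 M/s

rate = k·[A]^1 = 0.743·(0.111)^1 = 0.743·0.111 = 0.08247 M/s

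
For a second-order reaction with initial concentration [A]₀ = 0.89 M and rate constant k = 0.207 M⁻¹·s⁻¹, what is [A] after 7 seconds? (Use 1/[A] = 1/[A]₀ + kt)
0.3887 M

1/[A] = 1/[A]₀ + k·t = 1/0.89 + (0.207)·(7) = 1.1236 + 1.4490 = 2.5726
[A] = 1/2.5726 = 0.3887 M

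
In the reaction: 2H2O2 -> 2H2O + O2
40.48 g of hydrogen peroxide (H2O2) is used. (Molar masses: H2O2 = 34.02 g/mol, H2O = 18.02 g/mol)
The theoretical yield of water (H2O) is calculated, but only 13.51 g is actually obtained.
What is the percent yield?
Moles of H2O2 = 40.48 g ÷ 34.02 g/mol = 1.18989 mol
Mole ratio: 2 mol H2O / 2 mol H2O2
Moles of H2O = 1.18989 × (2/2) = 1.18989 mol
Theoretical yield = 1.18989 mol × 18.02 g/mol = 21.442 g
Actual yield = 13.51 g
Percent yield = (13.51 / 21.442) × 100% = 63.0%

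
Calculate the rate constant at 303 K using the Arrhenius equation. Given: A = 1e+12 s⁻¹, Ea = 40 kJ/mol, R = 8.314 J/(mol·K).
1.27e+05 s⁻¹

k = A·exp(-Ea/(R·T)) = 1e+12·exp(-40000/(8.314·303)) = 1e+12·exp(-15.8784) = 1e+12·1.2708e-07 = 1.27e+05 s⁻¹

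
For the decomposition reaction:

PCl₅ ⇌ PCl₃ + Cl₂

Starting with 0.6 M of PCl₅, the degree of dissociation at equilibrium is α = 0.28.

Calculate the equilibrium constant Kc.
K_c = 0.0653

x = α·[A]₀ = 0.28 × 0.6 = 0.168 M dissociated.
At eq: [PCl₅] = 0.6 − 0.168 = 0.432 M; [PCl₃] = [Cl₂] = x = 0.168 M.
Kc = [PCl₃][Cl₂]/[PCl₅] = (0.168)²/0.432 = 0.06533.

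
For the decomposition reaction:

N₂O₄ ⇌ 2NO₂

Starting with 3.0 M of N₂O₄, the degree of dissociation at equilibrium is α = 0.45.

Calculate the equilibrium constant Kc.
K_c = 4.4182

x = α·[A]₀ = 0.45 × 3.0 = 1.35 M dissociated.
At eq: [N₂O₄] = 3.0 − 1.35 = 1.65 M; [NO₂] = 2x = 2.7 M.
Kc = [NO₂]²/[N₂O₄] = (2.7)²/1.65 = 4.418.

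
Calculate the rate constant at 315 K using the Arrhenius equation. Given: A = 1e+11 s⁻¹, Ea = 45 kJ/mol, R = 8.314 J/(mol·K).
3.45e+03 s⁻¹

k = A·exp(-Ea/(R·T)) = 1e+11·exp(-45000/(8.314·315)) = 1e+11·exp(-17.1827) = 1e+11·3.4486e-08 = 3.45e+03 s⁻¹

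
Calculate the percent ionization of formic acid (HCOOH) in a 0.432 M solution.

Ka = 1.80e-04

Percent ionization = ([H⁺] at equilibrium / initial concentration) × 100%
Percent ionization = 2.02%

Let x = [H⁺]. Ka = x²/(C - x) ⇒ x² + (1.80e-04)x - (1.80e-04)(0.432) = 0. x = 8.7286e-03. Percent = (8.7286e-03/0.432) × 100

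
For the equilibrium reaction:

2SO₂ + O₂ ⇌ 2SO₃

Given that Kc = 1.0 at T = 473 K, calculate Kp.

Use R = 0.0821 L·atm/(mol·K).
K_p = 0.0258

Δn = (moles gaseous products) − (moles gaseous reactants) = -1
T = 473 K; RT = 0.0821 × 473 = 38.8333
Kp = Kc·(RT)^Δn = 1.0 × (38.8333)^-1 = 1.0 × 0.0257511 = 0.0258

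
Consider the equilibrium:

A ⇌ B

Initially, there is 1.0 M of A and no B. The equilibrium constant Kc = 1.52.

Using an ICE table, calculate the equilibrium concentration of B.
[B] = 0.603 M

ICE: [A] = 1.0 − x, [B] = x.
Kc = x/(1.0 − x) = 1.52 ⇒ x = 1.52·1.0/(1 + 1.52) = 1.52/2.52 = 0.6032.
[B] = x = 0.603 M.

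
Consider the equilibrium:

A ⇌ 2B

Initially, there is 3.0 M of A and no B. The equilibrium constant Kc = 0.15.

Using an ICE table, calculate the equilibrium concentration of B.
[B] = 0.634 M

ICE: [A] = 3.0 − x, [B] = 2x.
Kc = (2x)²/(3.0 − x) = 0.15 ⇒ 4x² + 0.15x − 0.45 = 0.
x = (−0.15 + √(0.15² + 4·4·0.45))/(2·4) = (−0.15 + √7.2225)/8 = 0.31718.
[B] = 2x = 0.634 M.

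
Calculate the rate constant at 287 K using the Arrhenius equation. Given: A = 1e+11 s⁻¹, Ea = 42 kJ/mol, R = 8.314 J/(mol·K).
2.27e+03 s⁻¹

k = A·exp(-Ea/(R·T)) = 1e+11·exp(-42000/(8.314·287)) = 1e+11·exp(-17.6018) = 1e+11·2.2679e-08 = 2.27e+03 s⁻¹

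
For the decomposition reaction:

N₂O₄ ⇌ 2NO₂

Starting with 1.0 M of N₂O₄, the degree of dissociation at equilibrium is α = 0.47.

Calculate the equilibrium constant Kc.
K_c = 1.6672

x = α·[A]₀ = 0.47 × 1.0 = 0.47 M dissociated.
At eq: [N₂O₄] = 1.0 − 0.47 = 0.53 M; [NO₂] = 2x = 0.94 M.
Kc = [NO₂]²/[N₂O₄] = (0.94)²/0.53 = 1.667.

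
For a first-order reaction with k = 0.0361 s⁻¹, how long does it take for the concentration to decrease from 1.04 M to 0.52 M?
19.20 s

From ln[A] = ln[A]₀ - k·t: t = ln([A]₀/[A])/k = ln(1.04/0.52)/0.0361 = ln(2.0000)/0.0361 = 0.6931/0.0361 = 19.20 s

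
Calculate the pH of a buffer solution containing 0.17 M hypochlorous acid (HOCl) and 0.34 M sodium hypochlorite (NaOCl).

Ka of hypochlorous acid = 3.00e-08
pH = 7.82

pKa = -log(3.00e-08) = 7.52. pH = pKa + log([A⁻]/[HA]) = 7.52 + log(0.34/0.17)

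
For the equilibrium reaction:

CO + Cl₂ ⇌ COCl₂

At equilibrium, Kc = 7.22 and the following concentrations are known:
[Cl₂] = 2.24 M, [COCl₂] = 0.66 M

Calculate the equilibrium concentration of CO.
[CO] = 0.0408 M

Kc = ([COCl₂]) / ([CO] × [Cl₂]) = 7.22
[CO]^1 = (product terms)/(Kc · other reactant terms) = 0.66 / (7.22 · 2.24) = 0.040809
[CO] = 0.0408 M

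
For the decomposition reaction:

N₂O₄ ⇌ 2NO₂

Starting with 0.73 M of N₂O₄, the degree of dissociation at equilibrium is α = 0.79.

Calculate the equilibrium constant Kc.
K_c = 8.6780

x = α·[A]₀ = 0.79 × 0.73 = 0.5767 M dissociated.
At eq: [N₂O₄] = 0.73 − 0.5767 = 0.1533 M; [NO₂] = 2x = 1.153 M.
Kc = [NO₂]²/[N₂O₄] = (1.153)²/0.1533 = 8.678.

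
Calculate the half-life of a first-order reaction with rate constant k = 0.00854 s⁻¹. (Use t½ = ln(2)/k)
81.16 s

t½ = ln(2)/k = 0.6931/0.00854 = 81.16 s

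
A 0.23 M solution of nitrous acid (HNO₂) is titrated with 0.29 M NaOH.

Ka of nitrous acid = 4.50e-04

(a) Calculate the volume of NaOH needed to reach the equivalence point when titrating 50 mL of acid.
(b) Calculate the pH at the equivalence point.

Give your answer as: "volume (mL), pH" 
V = 39.7 mL, pH = 8.23

(a) At equivalence: moles acid = moles base.
moles acid = 0.23 × 0.05 = 0.0115 mol; V_NaOH = 0.0115/0.29 = 0.03966 L = 39.7 mL.
(b) At equivalence, all acid → conjugate base A⁻ at [A⁻] = 0.0115/0.08966 = 0.1283 M.
Kb = Kw/Ka = 1.0e-14/4.50e-04 = 2.222e-11; [OH⁻] = √(Kb·[A⁻]) = 1.688e-06; pOH = 5.77; pH = 14 − pOH = 8.23.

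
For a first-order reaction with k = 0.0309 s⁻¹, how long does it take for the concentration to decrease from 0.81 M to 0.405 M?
22.43 s

From ln[A] = ln[A]₀ - k·t: t = ln([A]₀/[A])/k = ln(0.81/0.405)/0.0309 = ln(2.0000)/0.0309 = 0.6931/0.0309 = 22.43 s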